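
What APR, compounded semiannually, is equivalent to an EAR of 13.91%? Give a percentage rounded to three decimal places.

(1 + r/2)^2 − 1 = 0.1391, so 1 + r/2 = 1.1391^(1/2).
r/2 = 0.067286, so r = 0.134573 = 13.457%.

13.457%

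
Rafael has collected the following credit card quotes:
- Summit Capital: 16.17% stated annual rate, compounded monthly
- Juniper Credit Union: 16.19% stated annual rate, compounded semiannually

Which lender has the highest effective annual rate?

Summit Capital

Summit Capital: (1 + 0.1617/12)^12 − 1 = 17.424%
Juniper Credit Union: (1 + 0.1619/2)^2 − 1 = 16.845%
The highest effective annual rate is Summit Capital at 17.424%.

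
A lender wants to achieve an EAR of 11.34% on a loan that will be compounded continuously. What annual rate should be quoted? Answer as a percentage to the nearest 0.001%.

10.742%

Continuous: nominal r satisfies e^r − 1 = 0.1134.
r = ln(1 + 0.1134) = ln(1.1134) = 0.107418 = 10.742%.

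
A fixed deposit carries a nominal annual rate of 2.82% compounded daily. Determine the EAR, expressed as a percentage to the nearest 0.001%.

EAR = (1 + 0.0282/365)^365 − 1.
= 1.028600 − 1 = 2.860%.

2.860%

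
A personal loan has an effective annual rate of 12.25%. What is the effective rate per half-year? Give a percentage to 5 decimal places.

5.94810%

The per-half-year rate i satisfies (1 + i)^2 = 1 + 0.1225.
i = 1.1225^(1/2) − 1 = 0.0594810 = 5.94810%.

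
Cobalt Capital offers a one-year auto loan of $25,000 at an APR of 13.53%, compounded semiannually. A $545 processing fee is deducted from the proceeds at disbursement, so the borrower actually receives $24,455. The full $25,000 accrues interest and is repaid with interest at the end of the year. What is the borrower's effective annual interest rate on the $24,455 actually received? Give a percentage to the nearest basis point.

Amount owed after one year: 25,000 × (1 + 0.1353/2)^2 = 25,000 × 1.139877 = $28,496.91.
Effective rate on net proceeds: 28,496.91 / 24,455 − 1 = 0.165280 = 16.53%.

16.53%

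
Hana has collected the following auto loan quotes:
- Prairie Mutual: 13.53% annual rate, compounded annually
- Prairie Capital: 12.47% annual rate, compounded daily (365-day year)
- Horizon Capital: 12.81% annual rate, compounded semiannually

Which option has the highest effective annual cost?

Prairie Mutual: compounded annually, EAR = 13.530%
Prairie Capital: (1 + 0.1247/365)^365 − 1 = 13.278%
Horizon Capital: (1 + 0.1281/2)^2 − 1 = 13.220%
The highest effective annual rate is Prairie Mutual at 13.530%.

Prairie Mutual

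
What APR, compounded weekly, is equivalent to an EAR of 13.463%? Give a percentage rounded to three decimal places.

12.646%

(1 + r/52)^52 − 1 = 0.13463, so 1 + r/52 = 1.13463^(1/52).
r/52 = 0.002432, so r = 0.126460 = 12.646%.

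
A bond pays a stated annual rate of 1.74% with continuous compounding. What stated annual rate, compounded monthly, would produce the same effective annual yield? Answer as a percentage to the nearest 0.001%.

EAR under continuous compounding: e^0.0174 − 1 = 0.017552.
Solve (1 + r/12)^12 = 1.017552: r/12 = 1.017552^(1/12) − 1 = 0.001451, so r = 0.017413 = 1.741%.

1.741%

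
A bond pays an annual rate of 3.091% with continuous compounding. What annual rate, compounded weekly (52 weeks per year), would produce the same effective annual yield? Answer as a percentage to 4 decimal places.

EAR under continuous compounding: e^0.03091 − 1 = 0.031393.
Solve (1 + r/52)^52 = 1.031393: r/52 = 1.031393^(1/52) − 1 = 0.000595, so r = 0.030919 = 3.0919%.

3.0919%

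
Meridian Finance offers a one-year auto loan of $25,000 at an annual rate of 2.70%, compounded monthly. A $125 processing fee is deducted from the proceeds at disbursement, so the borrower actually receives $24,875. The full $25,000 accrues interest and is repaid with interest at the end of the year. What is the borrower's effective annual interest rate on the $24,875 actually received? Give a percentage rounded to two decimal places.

Amount owed after one year: 25,000 × (1 + 0.0270/12)^12 = 25,000 × 1.027337 = $25,683.42.
Effective rate on net proceeds: 25,683.42 / 24,875 − 1 = 0.032499 = 3.25%.

3.25%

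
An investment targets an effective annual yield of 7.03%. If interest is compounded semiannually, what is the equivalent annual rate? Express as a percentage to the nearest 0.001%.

6.911%

(1 + r/2)^2 − 1 = 0.0703, so 1 + r/2 = 1.0703^(1/2).
r/2 = 0.034553, so r = 0.069106 = 6.911%.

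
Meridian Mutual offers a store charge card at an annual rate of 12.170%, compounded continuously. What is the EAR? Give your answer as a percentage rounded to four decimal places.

With continuous compounding, EAR = e^0.12170 − 1.
e^0.12170 = 1.129415, so EAR = 0.129415 = 12.9415%.

12.9415%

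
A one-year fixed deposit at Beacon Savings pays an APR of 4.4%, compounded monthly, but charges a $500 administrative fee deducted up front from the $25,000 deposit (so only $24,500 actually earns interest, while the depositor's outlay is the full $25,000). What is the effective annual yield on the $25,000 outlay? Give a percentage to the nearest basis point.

2.40%

Value after one year: 24,500 × (1 + 0.044/12)^12 = 24,500 × 1.044898 = $25,600.01.
Effective yield on the $25,000 outlay: 25,600.01 / 25,000 − 1 = 0.024000 = 2.40%.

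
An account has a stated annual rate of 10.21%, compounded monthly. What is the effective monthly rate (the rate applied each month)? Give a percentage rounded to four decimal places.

With a nominal annual rate compounded monthly, the periodic rate is the nominal rate divided by 12.
i = 0.1021 / 12 = 0.0085083 = 0.8508%.

0.8508%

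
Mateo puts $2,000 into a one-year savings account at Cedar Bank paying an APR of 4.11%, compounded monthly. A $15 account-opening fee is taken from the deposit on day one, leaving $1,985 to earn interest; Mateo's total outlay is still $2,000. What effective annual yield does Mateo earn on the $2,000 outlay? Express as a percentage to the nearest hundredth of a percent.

Value after one year: 1,985 × (1 + 0.0411/12)^12 = 1,985 × 1.041883 = $2,068.14.
Effective yield on the $2,000 outlay: 2,068.14 / 2,000 − 1 = 0.034069 = 3.41%.

3.41%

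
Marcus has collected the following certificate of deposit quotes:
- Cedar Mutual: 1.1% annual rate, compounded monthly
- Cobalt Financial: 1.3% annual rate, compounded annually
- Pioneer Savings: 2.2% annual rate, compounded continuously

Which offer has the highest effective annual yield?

Cedar Mutual: (1 + 0.011/12)^12 − 1 = 1.106%
Cobalt Financial: compounded annually, EAR = 1.300%
Pioneer Savings: e^0.022 − 1 = 2.224%
The highest effective annual rate is Pioneer Savings at 2.224%.

Pioneer Savings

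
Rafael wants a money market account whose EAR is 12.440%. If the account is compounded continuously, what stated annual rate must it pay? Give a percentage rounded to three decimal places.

11.725%

Continuous: nominal r satisfies e^r − 1 = 0.12440.
r = ln(1 + 0.12440) = ln(1.12440) = 0.117250 = 11.725%.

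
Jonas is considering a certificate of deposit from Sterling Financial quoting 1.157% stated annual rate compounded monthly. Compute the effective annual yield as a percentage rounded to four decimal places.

EAR = (1 + 0.01157/12)^12 − 1.
= 1.011632 − 1 = 1.1632%.

1.1632%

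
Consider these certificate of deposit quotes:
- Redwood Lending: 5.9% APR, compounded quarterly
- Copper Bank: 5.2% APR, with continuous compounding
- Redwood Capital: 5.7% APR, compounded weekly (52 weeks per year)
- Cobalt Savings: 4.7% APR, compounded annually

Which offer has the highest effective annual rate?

Redwood Lending: (1 + 0.059/4)^4 − 1 = 6.032%
Copper Bank: e^0.052 − 1 = 5.338%
Redwood Capital: (1 + 0.057/52)^52 − 1 = 5.862%
Cobalt Savings: compounded annually, EAR = 4.700%
The highest effective annual rate is Redwood Lending at 6.032%.

Redwood Lending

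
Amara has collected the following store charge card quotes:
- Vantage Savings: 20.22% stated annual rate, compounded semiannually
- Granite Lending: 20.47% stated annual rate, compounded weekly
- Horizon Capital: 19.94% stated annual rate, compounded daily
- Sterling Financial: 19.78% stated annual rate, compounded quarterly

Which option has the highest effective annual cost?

Vantage Savings: (1 + 0.2022/2)^2 − 1 = 21.242%
Granite Lending: (1 + 0.2047/52)^52 − 1 = 22.666%
Horizon Capital: (1 + 0.1994/365)^365 − 1 = 22.060%
Sterling Financial: (1 + 0.1978/4)^4 − 1 = 21.296%
The highest effective annual rate is Granite Lending at 22.666%.

Granite Lending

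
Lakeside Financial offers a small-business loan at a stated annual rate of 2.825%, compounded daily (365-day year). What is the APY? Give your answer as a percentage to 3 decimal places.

2.865%

EAR = (1 + 0.02825/365)^365 − 1.
= (1 + 0.000077)^365 − 1 = 1.028652 − 1 = 2.865%.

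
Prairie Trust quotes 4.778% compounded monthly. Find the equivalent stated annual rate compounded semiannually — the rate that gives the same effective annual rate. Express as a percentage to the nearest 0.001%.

4.826%

EAR = (1 + 0.04778/12)^12 − 1 = 0.048840.
Solve (1 + r/2)^2 = 1.048840: r/2 = 1.048840^(1/2) − 1 = 0.024129, so r = 0.048258 = 4.826%.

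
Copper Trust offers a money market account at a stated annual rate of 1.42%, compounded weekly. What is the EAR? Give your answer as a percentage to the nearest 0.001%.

1.430%

EAR = (1 + 0.0142/52)^52 − 1.
= (1 + 0.000273)^52 − 1 = 1.014299 − 1 = 1.430%.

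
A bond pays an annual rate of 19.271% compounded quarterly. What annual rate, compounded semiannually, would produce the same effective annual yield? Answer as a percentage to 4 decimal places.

EAR = (1 + 0.19271/4)^4 − 1 = 0.207089.
Solve (1 + r/2)^2 = 1.207089: r/2 = 1.207089^(1/2) − 1 = 0.098676, so r = 0.197352 = 19.7352%.

19.7352%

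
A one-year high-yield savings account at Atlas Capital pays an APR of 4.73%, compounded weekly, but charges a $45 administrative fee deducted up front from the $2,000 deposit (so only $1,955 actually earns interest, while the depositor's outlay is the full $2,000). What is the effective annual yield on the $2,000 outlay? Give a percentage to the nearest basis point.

Value after one year: 1,955 × (1 + 0.0473/52)^52 = 1,955 × 1.048414 = $2,049.65.
Effective yield on the $2,000 outlay: 2,049.65 / 2,000 − 1 = 0.024825 = 2.48%.

2.48%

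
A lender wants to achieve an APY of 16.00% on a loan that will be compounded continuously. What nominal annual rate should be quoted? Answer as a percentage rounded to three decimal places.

14.842%

Continuous: nominal r satisfies e^r − 1 = 0.1600.
r = ln(1 + 0.1600) = ln(1.1600) = 0.148420 = 14.842%.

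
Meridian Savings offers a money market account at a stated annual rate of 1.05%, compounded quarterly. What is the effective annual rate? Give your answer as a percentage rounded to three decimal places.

1.054%

EAR = (1 + 0.0105/4)^4 − 1.
= (1 + 0.002625)^4 − 1 = 1.010541 − 1 = 1.054%.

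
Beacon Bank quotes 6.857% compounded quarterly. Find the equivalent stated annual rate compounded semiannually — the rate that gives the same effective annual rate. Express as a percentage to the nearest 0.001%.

EAR = (1 + 0.06857/4)^4 − 1 = 0.070353.
Solve (1 + r/2)^2 = 1.070353: r/2 = 1.070353^(1/2) − 1 = 0.034579, so r = 0.069158 = 6.916%.

6.916%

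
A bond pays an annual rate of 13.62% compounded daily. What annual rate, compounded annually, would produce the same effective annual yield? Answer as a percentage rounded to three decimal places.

14.588%

EAR = (1 + 0.1362/365)^365 − 1 = 0.145882.
Compounded annually, the equivalent nominal rate is the EAR itself: 14.588%.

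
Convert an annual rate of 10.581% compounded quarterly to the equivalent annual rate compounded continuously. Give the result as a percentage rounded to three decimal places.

10.443%

EAR = (1 + 0.10581/4)^4 − 1 = 0.110083.
Equivalent continuous rate: r = ln(1 + 0.110083) = 0.104435 = 10.443%.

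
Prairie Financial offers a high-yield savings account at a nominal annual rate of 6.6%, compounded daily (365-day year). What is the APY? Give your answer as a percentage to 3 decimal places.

EAR = (1 + 0.066/365)^365 − 1.
= (1 + 0.000181)^365 − 1 = 1.068220 − 1 = 6.822%.

6.822%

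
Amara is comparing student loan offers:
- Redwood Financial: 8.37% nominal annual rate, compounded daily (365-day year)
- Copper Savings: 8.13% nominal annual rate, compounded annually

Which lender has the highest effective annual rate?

Redwood Financial

Redwood Financial: (1 + 0.0837/365)^365 − 1 = 8.729%
Copper Savings: compounded annually, EAR = 8.130%
The highest effective annual rate is Redwood Financial at 8.729%.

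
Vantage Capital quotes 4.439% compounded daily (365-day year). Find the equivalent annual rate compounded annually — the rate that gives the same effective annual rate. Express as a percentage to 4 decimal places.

EAR = (1 + 0.04439/365)^365 − 1 = 0.045387.
Compounded annually, the equivalent nominal rate is the EAR itself: 4.5387%.

4.5387%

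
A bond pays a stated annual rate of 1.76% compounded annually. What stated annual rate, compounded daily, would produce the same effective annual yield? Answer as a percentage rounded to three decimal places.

1.745%

Compounded annually, EAR = nominal = 0.017600.
Solve (1 + r/365)^365 = 1.017600: r/365 = 1.017600^(1/365) − 1 = 0.000048, so r = 0.017447 = 1.745%.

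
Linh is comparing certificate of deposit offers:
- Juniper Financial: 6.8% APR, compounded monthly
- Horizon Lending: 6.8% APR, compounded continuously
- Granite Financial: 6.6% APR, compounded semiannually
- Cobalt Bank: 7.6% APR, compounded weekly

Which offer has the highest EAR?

Juniper Financial: (1 + 0.068/12)^12 − 1 = 7.016%
Horizon Lending: e^0.068 − 1 = 7.037%
Granite Financial: (1 + 0.066/2)^2 − 1 = 6.709%
Cobalt Bank: (1 + 0.076/52)^52 − 1 = 7.890%
The highest effective annual rate is Cobalt Bank at 7.890%.

Cobalt Bank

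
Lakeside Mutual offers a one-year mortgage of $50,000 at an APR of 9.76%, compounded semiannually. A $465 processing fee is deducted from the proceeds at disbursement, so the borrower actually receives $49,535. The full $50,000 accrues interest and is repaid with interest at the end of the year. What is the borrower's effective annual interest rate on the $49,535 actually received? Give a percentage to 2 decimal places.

11.03%

Amount owed after one year: 50,000 × (1 + 0.0976/2)^2 = 50,000 × 1.099981 = $54,999.07.
Effective rate on net proceeds: 54,999.07 / 49,535 − 1 = 0.110307 = 11.03%.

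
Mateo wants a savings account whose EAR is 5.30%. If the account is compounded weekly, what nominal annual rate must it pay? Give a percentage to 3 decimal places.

(1 + r/52)^52 − 1 = 0.0530, so 1 + r/52 = 1.0530^(1/52).
r/52 = 0.000994, so r = 0.051669 = 5.167%.

5.167%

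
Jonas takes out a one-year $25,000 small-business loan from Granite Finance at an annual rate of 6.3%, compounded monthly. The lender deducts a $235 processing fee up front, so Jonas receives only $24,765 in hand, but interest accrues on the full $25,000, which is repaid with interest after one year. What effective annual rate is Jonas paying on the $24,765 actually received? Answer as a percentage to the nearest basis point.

7.50%

Amount owed after one year: 25,000 × (1 + 0.063/12)^12 = 25,000 × 1.064851 = $26,621.28.
Effective rate on net proceeds: 26,621.28 / 24,765 − 1 = 0.074956 = 7.50%.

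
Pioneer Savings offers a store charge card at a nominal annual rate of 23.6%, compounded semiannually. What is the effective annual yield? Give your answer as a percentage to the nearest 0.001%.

EAR = (1 + 0.236/2)^2 − 1.
= 1.249924 − 1 = 24.992%.

24.992%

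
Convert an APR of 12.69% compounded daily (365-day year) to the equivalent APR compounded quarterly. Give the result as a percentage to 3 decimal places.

12.891%

EAR = (1 + 0.1269/365)^365 − 1 = 0.135278.
Solve (1 + r/4)^4 = 1.135278: r/4 = 1.135278^(1/4) − 1 = 0.032228, so r = 0.128912 = 12.891%.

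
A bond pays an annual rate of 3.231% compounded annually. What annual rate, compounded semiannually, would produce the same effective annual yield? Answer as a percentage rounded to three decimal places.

3.205%

Compounded annually, EAR = nominal = 0.032310.
Solve (1 + r/2)^2 = 1.032310: r/2 = 1.032310^(1/2) − 1 = 0.016027, so r = 0.032053 = 3.205%.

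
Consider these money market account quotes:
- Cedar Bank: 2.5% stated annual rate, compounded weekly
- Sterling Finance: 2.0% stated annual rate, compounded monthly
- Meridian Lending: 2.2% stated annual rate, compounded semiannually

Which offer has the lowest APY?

Sterling Finance

Cedar Bank: (1 + 0.025/52)^52 − 1 = 2.531%
Sterling Finance: (1 + 0.020/12)^12 − 1 = 2.018%
Meridian Lending: (1 + 0.022/2)^2 − 1 = 2.212%
The lowest effective annual rate is Sterling Finance at 2.018%.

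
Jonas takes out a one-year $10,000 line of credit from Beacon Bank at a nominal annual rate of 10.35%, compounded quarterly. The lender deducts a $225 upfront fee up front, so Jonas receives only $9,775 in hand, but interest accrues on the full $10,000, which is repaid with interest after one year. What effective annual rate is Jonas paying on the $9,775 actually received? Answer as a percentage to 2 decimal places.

Amount owed after one year: 10,000 × (1 + 0.1035/4)^4 = 10,000 × 1.107587 = $11,075.87.
Effective rate on net proceeds: 11,075.87 / 9,775 − 1 = 0.133081 = 13.31%.

13.31%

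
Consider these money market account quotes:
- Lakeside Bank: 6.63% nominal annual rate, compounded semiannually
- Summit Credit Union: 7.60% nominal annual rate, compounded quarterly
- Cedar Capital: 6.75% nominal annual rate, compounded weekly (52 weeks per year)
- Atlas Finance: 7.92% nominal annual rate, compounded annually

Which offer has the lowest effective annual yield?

Lakeside Bank

Lakeside Bank: (1 + 0.0663/2)^2 − 1 = 6.740%
Summit Credit Union: (1 + 0.0760/4)^4 − 1 = 7.819%
Cedar Capital: (1 + 0.0675/52)^52 − 1 = 6.978%
Atlas Finance: compounded annually, EAR = 7.920%
The lowest effective annual rate is Lakeside Bank at 6.740%.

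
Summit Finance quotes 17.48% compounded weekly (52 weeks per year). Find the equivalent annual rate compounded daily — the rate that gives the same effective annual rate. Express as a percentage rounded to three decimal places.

17.455%

EAR = (1 + 0.1748/52)^52 − 1 = 0.190659.
Solve (1 + r/365)^365 = 1.190659: r/365 = 1.190659^(1/365) − 1 = 0.000478, so r = 0.174549 = 17.455%.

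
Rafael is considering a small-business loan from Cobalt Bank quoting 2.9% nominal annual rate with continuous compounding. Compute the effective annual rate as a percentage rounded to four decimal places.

2.9425%

With continuous compounding, EAR = e^0.029 − 1.
e^0.029 = 1.029425, so EAR = 0.029425 = 2.9425%.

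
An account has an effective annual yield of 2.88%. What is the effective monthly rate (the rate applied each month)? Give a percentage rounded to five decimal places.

0.23689%

The per-month rate i satisfies (1 + i)^12 = 1 + 0.0288.
i = 1.0288^(1/12) − 1 = 0.0023689 = 0.23689%.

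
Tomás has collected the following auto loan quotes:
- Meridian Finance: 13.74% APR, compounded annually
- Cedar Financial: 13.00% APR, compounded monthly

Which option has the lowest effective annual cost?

Meridian Finance: compounded annually, EAR = 13.740%
Cedar Financial: (1 + 0.1300/12)^12 − 1 = 13.803%
The lowest effective annual rate is Meridian Finance at 13.740%.

Meridian Finance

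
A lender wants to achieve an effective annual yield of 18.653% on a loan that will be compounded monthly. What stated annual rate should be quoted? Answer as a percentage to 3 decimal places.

17.226%

(1 + r/12)^12 − 1 = 0.18653, so 1 + r/12 = 1.18653^(1/12).
r/12 = 0.014355, so r = 0.172258 = 17.226%.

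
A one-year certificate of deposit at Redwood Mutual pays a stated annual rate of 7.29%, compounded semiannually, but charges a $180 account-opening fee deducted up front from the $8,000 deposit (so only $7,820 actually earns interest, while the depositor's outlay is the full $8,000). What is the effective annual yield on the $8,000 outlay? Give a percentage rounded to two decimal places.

Value after one year: 7,820 × (1 + 0.0729/2)^2 = 7,820 × 1.074229 = $8,400.47.
Effective yield on the $8,000 outlay: 8,400.47 / 8,000 − 1 = 0.050058 = 5.01%.

5.01%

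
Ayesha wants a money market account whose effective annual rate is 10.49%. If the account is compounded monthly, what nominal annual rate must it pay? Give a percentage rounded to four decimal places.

(1 + r/12)^12 − 1 = 0.1049, so 1 + r/12 = 1.1049^(1/12).
r/12 = 0.008348, so r = 0.100171 = 10.0171%.

10.0171%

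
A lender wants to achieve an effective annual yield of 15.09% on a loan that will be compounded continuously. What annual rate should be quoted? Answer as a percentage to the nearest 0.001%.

14.054%

Continuous: nominal r satisfies e^r − 1 = 0.1509.
r = ln(1 + 0.1509) = ln(1.1509) = 0.140544 = 14.054%.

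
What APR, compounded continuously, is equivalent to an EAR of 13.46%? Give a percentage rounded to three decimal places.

Continuous: nominal r satisfies e^r − 1 = 0.1346.
r = ln(1 + 0.1346) = ln(1.1346) = 0.126280 = 12.628%.

12.628%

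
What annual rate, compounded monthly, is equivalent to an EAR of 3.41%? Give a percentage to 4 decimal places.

(1 + r/12)^12 − 1 = 0.0341, so 1 + r/12 = 1.0341^(1/12).
r/12 = 0.002798, so r = 0.033578 = 3.3578%.

3.3578%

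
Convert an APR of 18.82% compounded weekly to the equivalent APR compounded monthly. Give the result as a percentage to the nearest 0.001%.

EAR = (1 + 0.1882/52)^52 − 1 = 0.206665.
Solve (1 + r/12)^12 = 1.206665: r/12 = 1.206665^(1/12) − 1 = 0.015778, so r = 0.189338 = 18.934%.

18.934%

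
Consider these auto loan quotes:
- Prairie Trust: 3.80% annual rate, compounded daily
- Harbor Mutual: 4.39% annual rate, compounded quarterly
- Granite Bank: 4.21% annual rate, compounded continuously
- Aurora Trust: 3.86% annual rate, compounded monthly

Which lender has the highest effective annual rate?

Prairie Trust: (1 + 0.0380/365)^365 − 1 = 3.873%
Harbor Mutual: (1 + 0.0439/4)^4 − 1 = 4.463%
Granite Bank: e^0.0421 − 1 = 4.300%
Aurora Trust: (1 + 0.0386/12)^12 − 1 = 3.929%
The highest effective annual rate is Harbor Mutual at 4.463%.

Harbor Mutual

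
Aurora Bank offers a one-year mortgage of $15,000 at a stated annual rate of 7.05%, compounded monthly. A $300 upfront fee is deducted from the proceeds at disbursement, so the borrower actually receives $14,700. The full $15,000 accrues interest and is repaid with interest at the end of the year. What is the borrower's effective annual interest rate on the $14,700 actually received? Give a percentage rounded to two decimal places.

9.47%

Amount owed after one year: 15,000 × (1 + 0.0705/12)^12 = 15,000 × 1.072823 = $16,092.35.
Effective rate on net proceeds: 16,092.35 / 14,700 − 1 = 0.094718 = 9.47%.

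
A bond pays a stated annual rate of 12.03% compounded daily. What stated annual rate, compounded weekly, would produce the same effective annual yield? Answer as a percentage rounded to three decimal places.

12.042%

EAR = (1 + 0.1203/365)^365 − 1 = 0.127813.
Solve (1 + r/52)^52 = 1.127813: r/52 = 1.127813^(1/52) − 1 = 0.002316, so r = 0.120419 = 12.042%.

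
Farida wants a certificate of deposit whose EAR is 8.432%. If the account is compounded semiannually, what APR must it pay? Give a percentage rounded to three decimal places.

8.261%

(1 + r/2)^2 − 1 = 0.08432, so 1 + r/2 = 1.08432^(1/2).
r/2 = 0.041307, so r = 0.082614 = 8.261%.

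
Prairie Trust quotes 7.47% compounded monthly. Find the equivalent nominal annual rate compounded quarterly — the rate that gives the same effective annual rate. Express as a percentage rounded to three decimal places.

7.517%

EAR = (1 + 0.0747/12)^12 − 1 = 0.077311.
Solve (1 + r/4)^4 = 1.077311: r/4 = 1.077311^(1/4) − 1 = 0.018791, so r = 0.075166 = 7.517%.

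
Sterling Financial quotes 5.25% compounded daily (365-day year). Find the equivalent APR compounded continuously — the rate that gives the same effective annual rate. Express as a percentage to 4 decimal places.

EAR = (1 + 0.0525/365)^365 − 1 = 0.053899.
Equivalent continuous rate: r = ln(1 + 0.053899) = 0.052496 = 5.2496%.

5.2496%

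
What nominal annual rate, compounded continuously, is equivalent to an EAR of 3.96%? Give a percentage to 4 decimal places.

3.8836%

Continuous: nominal r satisfies e^r − 1 = 0.0396.
r = ln(1 + 0.0396) = ln(1.0396) = 0.038836 = 3.8836%.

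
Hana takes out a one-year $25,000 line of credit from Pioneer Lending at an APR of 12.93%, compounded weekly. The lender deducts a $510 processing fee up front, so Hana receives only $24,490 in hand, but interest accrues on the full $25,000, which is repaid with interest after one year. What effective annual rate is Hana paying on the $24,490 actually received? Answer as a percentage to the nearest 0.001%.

Amount owed after one year: 25,000 × (1 + 0.1293/52)^52 = 25,000 × 1.137849 = $28,446.22.
Effective rate on net proceeds: 28,446.22 / 24,490 − 1 = 0.161544 = 16.154%.

16.154%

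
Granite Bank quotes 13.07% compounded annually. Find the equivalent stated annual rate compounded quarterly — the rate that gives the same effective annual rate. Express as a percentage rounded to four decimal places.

12.4742%

Compounded annually, EAR = nominal = 0.130700.
Solve (1 + r/4)^4 = 1.130700: r/4 = 1.130700^(1/4) − 1 = 0.031186, so r = 0.124742 = 12.4742%.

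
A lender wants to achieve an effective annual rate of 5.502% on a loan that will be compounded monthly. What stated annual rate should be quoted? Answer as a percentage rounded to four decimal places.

5.3679%

(1 + r/12)^12 − 1 = 0.05502, so 1 + r/12 = 1.05502^(1/12).
r/12 = 0.004473, so r = 0.053679 = 5.3679%.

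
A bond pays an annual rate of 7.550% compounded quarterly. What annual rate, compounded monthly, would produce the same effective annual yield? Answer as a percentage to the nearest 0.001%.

EAR = (1 + 0.07550/4)^4 − 1 = 0.077665.
Solve (1 + r/12)^12 = 1.077665: r/12 = 1.077665^(1/12) − 1 = 0.006252, so r = 0.075030 = 7.503%.

7.503%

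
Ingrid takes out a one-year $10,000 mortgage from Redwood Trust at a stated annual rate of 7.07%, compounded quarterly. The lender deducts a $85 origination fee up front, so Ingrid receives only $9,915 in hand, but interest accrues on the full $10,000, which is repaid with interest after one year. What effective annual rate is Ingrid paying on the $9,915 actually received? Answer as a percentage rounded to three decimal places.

8.179%

Amount owed after one year: 10,000 × (1 + 0.0707/4)^4 = 10,000 × 1.072597 = $10,725.97.
Effective rate on net proceeds: 10,725.97 / 9,915 − 1 = 0.081792 = 8.179%.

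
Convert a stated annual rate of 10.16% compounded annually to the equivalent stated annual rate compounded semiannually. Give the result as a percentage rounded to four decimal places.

Compounded annually, EAR = nominal = 0.101600.
Solve (1 + r/2)^2 = 1.101600: r/2 = 1.101600^(1/2) − 1 = 0.049571, so r = 0.099143 = 9.9143%.

9.9143%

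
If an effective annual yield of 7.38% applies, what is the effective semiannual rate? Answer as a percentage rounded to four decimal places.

3.6243%

The per-half-year rate i satisfies (1 + i)^2 = 1 + 0.0738.
i = 1.0738^(1/2) − 1 = 0.0362432 = 3.6243%.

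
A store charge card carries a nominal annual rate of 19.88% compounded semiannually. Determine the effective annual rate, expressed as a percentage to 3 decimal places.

20.868%

EAR = (1 + 0.1988/2)^2 − 1.
= 1.208680 − 1 = 20.868%.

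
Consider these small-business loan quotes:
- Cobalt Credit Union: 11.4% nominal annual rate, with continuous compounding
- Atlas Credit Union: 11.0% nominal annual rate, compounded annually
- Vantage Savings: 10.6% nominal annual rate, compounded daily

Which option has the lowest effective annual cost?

Atlas Credit Union

Cobalt Credit Union: e^0.114 − 1 = 12.075%
Atlas Credit Union: compounded annually, EAR = 11.000%
Vantage Savings: (1 + 0.106/365)^365 − 1 = 11.180%
The lowest effective annual rate is Atlas Credit Union at 11.000%.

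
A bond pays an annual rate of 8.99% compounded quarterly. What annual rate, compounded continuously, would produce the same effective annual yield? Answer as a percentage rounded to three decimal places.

EAR = (1 + 0.0899/4)^4 − 1 = 0.092976.
Equivalent continuous rate: r = ln(1 + 0.092976) = 0.088905 = 8.890%.

8.890%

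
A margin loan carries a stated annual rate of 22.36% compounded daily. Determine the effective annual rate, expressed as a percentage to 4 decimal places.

25.0485%

EAR = (1 + 0.2236/365)^365 − 1.
= (1 + 0.000613)^365 − 1 = 1.250485 − 1 = 25.0485%.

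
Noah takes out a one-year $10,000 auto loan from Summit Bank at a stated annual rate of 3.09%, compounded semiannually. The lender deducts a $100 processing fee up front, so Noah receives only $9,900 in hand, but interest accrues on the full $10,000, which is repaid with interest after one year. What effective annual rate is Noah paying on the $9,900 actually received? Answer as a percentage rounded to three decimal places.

4.155%

Amount owed after one year: 10,000 × (1 + 0.0309/2)^2 = 10,000 × 1.031139 = $10,311.39.
Effective rate on net proceeds: 10,311.39 / 9,900 − 1 = 0.041554 = 4.155%.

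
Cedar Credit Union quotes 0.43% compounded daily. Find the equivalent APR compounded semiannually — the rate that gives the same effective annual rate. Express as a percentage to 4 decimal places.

0.4305%

EAR = (1 + 0.0043/365)^365 − 1 = 0.004309.
Solve (1 + r/2)^2 = 1.004309: r/2 = 1.004309^(1/2) − 1 = 0.002152, so r = 0.004305 = 0.4305%.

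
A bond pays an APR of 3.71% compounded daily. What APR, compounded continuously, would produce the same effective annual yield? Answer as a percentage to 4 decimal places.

3.7098%

EAR = (1 + 0.0371/365)^365 − 1 = 0.037795.
Equivalent continuous rate: r = ln(1 + 0.037795) = 0.037098 = 3.7098%.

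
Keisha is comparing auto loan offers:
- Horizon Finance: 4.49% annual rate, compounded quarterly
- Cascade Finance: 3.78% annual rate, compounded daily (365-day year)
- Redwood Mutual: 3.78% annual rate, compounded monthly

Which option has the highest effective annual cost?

Horizon Finance

Horizon Finance: (1 + 0.0449/4)^4 − 1 = 4.566%
Cascade Finance: (1 + 0.0378/365)^365 − 1 = 3.852%
Redwood Mutual: (1 + 0.0378/12)^12 − 1 = 3.846%
The highest effective annual rate is Horizon Finance at 4.566%.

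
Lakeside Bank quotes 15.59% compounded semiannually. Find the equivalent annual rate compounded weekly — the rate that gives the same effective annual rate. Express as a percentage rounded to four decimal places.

15.0339%

EAR = (1 + 0.1559/2)^2 − 1 = 0.161976.
Solve (1 + r/52)^52 = 1.161976: r/52 = 1.161976^(1/52) − 1 = 0.002891, so r = 0.150339 = 15.0339%.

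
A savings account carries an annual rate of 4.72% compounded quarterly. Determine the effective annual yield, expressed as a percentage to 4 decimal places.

EAR = (1 + 0.0472/4)^4 − 1.
= (1 + 0.011800)^4 − 1 = 1.048042 − 1 = 4.8042%.

4.8042%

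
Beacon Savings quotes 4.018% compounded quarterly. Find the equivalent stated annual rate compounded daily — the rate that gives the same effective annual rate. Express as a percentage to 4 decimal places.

EAR = (1 + 0.04018/4)^4 − 1 = 0.040789.
Solve (1 + r/365)^365 = 1.040789: r/365 = 1.040789^(1/365) − 1 = 0.000110, so r = 0.039982 = 3.9982%.

3.9982%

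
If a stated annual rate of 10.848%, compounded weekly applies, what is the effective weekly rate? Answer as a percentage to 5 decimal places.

0.20862%

With a nominal annual rate compounded weekly, the periodic rate is the nominal rate divided by 52.
i = 0.10848 / 52 = 0.0020862 = 0.20862%.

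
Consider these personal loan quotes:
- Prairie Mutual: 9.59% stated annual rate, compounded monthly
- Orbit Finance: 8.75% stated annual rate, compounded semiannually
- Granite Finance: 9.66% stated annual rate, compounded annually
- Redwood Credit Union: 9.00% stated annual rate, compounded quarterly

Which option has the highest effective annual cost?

Prairie Mutual: (1 + 0.0959/12)^12 − 1 = 10.023%
Orbit Finance: (1 + 0.0875/2)^2 − 1 = 8.941%
Granite Finance: compounded annually, EAR = 9.660%
Redwood Credit Union: (1 + 0.0900/4)^4 − 1 = 9.308%
The highest effective annual rate is Prairie Mutual at 10.023%.

Prairie Mutual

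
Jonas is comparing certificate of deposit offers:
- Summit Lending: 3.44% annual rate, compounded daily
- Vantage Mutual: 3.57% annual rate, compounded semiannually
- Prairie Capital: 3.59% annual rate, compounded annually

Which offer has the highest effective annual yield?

Summit Lending: (1 + 0.0344/365)^365 − 1 = 3.500%
Vantage Mutual: (1 + 0.0357/2)^2 − 1 = 3.602%
Prairie Capital: compounded annually, EAR = 3.590%
The highest effective annual rate is Vantage Mutual at 3.602%.

Vantage Mutual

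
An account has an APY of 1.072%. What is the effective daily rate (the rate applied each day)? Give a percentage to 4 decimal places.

0.0029%

The per-day rate i satisfies (1 + i)^365 = 1 + 0.01072.
i = 1.01072^(1/365) − 1 = 0.0000292 = 0.0029%.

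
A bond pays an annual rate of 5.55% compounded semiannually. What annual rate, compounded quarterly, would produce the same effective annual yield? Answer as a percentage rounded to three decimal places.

5.512%

EAR = (1 + 0.0555/2)^2 − 1 = 0.056270.
Solve (1 + r/4)^4 = 1.056270: r/4 = 1.056270^(1/4) − 1 = 0.013780, so r = 0.055120 = 5.512%.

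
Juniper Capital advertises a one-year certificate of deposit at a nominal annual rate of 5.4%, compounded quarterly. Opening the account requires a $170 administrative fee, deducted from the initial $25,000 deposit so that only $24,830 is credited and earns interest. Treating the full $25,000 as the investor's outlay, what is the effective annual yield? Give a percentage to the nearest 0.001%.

4.793%

Value after one year: 24,830 × (1 + 0.054/4)^4 = 24,830 × 1.055103 = $26,198.22.
Effective yield on the $25,000 outlay: 26,198.22 / 25,000 − 1 = 0.047929 = 4.793%.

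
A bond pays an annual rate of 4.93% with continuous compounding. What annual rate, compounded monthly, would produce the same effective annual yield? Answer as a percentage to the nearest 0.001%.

4.940%

EAR under continuous compounding: e^0.0493 − 1 = 0.050535.
Solve (1 + r/12)^12 = 1.050535: r/12 = 1.050535^(1/12) − 1 = 0.004117, so r = 0.049401 = 4.940%.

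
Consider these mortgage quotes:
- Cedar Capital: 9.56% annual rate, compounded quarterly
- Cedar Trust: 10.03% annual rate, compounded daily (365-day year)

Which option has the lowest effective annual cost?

Cedar Capital: (1 + 0.0956/4)^4 − 1 = 9.908%
Cedar Trust: (1 + 0.1003/365)^365 − 1 = 10.549%
The lowest effective annual rate is Cedar Capital at 9.908%.

Cedar Capital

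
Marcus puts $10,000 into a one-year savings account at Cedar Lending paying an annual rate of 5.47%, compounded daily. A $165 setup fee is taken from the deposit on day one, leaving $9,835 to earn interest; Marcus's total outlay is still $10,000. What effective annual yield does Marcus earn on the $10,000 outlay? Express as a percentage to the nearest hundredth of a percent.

Value after one year: 9,835 × (1 + 0.0547/365)^365 = 9,835 × 1.056219 = $10,387.92.
Effective yield on the $10,000 outlay: 10,387.92 / 10,000 − 1 = 0.038792 = 3.88%.

3.88%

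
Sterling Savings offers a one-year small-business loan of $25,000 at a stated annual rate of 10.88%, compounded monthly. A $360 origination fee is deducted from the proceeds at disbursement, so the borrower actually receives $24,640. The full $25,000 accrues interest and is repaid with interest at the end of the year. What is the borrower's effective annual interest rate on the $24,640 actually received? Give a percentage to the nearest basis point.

13.07%

Amount owed after one year: 25,000 × (1 + 0.1088/12)^12 = 25,000 × 1.114393 = $27,859.82.
Effective rate on net proceeds: 27,859.82 / 24,640 − 1 = 0.130675 = 13.07%.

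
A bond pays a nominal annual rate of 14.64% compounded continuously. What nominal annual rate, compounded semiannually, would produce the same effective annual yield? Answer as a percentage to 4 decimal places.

EAR under continuous compounding: e^0.1464 − 1 = 0.157659.
Solve (1 + r/2)^2 = 1.157659: r/2 = 1.157659^(1/2) − 1 = 0.075946, so r = 0.151891 = 15.1891%.

15.1891%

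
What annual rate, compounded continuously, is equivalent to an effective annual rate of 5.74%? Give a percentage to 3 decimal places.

5.581%

Continuous: nominal r satisfies e^r − 1 = 0.0574.
r = ln(1 + 0.0574) = ln(1.0574) = 0.055813 = 5.581%.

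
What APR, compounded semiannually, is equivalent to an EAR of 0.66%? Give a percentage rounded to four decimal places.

0.6589%

(1 + r/2)^2 − 1 = 0.0066, so 1 + r/2 = 1.0066^(1/2).
r/2 = 0.003295, so r = 0.006589 = 0.6589%.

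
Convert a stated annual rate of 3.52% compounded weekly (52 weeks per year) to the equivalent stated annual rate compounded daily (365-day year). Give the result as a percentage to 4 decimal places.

3.5190%

EAR = (1 + 0.0352/52)^52 − 1 = 0.035815.
Solve (1 + r/365)^365 = 1.035815: r/365 = 1.035815^(1/365) − 1 = 0.000096, so r = 0.035190 = 3.5190%.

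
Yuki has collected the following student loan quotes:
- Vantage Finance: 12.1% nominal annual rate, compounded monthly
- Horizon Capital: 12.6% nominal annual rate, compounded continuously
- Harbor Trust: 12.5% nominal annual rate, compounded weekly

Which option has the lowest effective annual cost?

Vantage Finance

Vantage Finance: (1 + 0.121/12)^12 − 1 = 12.794%
Horizon Capital: e^0.126 − 1 = 13.428%
Harbor Trust: (1 + 0.125/52)^52 − 1 = 13.298%
The lowest effective annual rate is Vantage Finance at 12.794%.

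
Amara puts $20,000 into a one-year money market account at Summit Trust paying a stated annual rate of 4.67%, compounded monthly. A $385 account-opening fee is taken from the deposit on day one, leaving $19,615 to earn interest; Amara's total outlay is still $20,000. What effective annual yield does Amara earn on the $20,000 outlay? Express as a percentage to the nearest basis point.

2.75%

Value after one year: 19,615 × (1 + 0.0467/12)^12 = 19,615 × 1.047713 = $20,550.88.
Effective yield on the $20,000 outlay: 20,550.88 / 20,000 − 1 = 0.027544 = 2.75%.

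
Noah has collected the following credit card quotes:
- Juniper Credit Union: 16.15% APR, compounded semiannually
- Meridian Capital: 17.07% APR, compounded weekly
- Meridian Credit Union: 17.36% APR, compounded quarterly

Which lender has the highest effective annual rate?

Meridian Capital

Juniper Credit Union: (1 + 0.1615/2)^2 − 1 = 16.802%
Meridian Capital: (1 + 0.1707/52)^52 − 1 = 18.580%
Meridian Credit Union: (1 + 0.1736/4)^4 − 1 = 18.523%
The highest effective annual rate is Meridian Capital at 18.580%.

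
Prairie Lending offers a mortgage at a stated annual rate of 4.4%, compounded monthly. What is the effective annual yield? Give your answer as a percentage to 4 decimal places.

EAR = (1 + 0.044/12)^12 − 1.
= (1 + 0.003667)^12 − 1 = 1.044898 − 1 = 4.4898%.

4.4898%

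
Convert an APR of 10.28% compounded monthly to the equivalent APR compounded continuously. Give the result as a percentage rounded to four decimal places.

10.2362%

EAR = (1 + 0.1028/12)^12 − 1 = 0.107785.
Equivalent continuous rate: r = ln(1 + 0.107785) = 0.102362 = 10.2362%.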